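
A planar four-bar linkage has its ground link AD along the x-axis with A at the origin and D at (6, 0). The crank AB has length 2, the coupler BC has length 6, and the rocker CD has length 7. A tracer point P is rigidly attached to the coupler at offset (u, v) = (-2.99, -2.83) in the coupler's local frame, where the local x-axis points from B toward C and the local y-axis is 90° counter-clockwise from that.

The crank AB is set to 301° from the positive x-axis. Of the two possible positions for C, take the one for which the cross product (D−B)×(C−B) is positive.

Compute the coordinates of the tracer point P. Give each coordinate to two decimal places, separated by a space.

4.14 -4.41

A=(0,0), D=(6.00,0)
B = A + 2.00·(cos301°, sin301°) = (1.0301, -1.7143)
|BD| = 5.2573
circle(B,6.00) ∩ circle(D,7.00): a=1.3923, h=5.8362
  candidates: C₊=(0.4431,4.2569) cross=30.683; C₋=(4.2494,-6.7776) cross=-30.683
  mode + wants cross > 0 → take C=(0.4431,4.2569) (cross=30.683)
ex = (C−B)/|BC| = (-0.0978,0.9952); ey = (-0.9952,-0.0978)
P = B + -2.99·ex + -2.83·ey = (4.1390,-4.4131)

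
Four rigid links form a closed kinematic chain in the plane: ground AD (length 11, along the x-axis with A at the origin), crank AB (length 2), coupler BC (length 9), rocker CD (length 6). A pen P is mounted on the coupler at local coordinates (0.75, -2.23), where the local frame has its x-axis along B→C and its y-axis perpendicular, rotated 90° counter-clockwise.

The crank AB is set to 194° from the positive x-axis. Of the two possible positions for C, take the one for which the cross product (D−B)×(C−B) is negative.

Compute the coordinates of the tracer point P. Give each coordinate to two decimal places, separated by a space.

A=(0,0), D=(11.00,0)
B = A + 2.00·(cos194°, sin194°) = (-1.9406, -0.4838)
|BD| = 12.9496
circle(B,9.00) ∩ circle(D,6.00): a=8.2123, h=3.6821
  candidates: C₊=(6.1284,3.5025) cross=47.682; C₋=(6.4036,-3.8565) cross=-47.682
  mode - wants cross < 0 → take C=(6.4036,-3.8565) (cross=-47.682)
ex = (C−B)/|BC| = (0.9271,-0.3747); ey = (0.3747,0.9271)
P = B + 0.75·ex + -2.23·ey = (-2.0809,-2.8324)

-2.08 -2.83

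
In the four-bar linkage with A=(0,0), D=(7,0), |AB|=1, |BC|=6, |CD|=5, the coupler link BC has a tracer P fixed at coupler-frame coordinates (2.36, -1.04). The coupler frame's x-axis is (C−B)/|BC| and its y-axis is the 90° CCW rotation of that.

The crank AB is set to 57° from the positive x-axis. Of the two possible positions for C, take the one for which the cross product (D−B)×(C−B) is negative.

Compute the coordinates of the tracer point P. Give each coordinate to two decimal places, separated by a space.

A=(0,0), D=(7.00,0)
B = A + 1.00·(cos57°, sin57°) = (0.5446, 0.8387)
|BD| = 6.5096
circle(B,6.00) ∩ circle(D,5.00): a=4.0997, h=4.3809
  candidates: C₊=(5.1746,4.6549) cross=28.518; C₋=(4.0458,-4.0339) cross=-28.518
  mode - wants cross < 0 → take C=(4.0458,-4.0339) (cross=-28.518)
ex = (C−B)/|BC| = (0.5835,-0.8121); ey = (0.8121,0.5835)
P = B + 2.36·ex + -1.04·ey = (1.0772,-1.6847)

1.08 -1.68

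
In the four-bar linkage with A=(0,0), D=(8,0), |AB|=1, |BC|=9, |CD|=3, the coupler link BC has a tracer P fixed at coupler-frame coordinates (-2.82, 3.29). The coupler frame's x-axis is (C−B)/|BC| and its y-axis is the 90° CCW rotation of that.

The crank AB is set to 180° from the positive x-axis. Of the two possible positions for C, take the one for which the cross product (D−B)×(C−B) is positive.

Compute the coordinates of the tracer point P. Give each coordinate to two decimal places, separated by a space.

A=(0,0), D=(8.00,0)
B = A + 1.00·(cos180°, sin180°) = (-1.0000, 0.0000)
|BD| = 9.0000
circle(B,9.00) ∩ circle(D,3.00): a=8.5000, h=2.9580
  candidates: C₊=(7.5000,2.9580) cross=26.622; C₋=(7.5000,-2.9580) cross=-26.622
  mode + wants cross > 0 → take C=(7.5000,2.9580) (cross=26.622)
ex = (C−B)/|BC| = (0.9444,0.3287); ey = (-0.3287,0.9444)
P = B + -2.82·ex + 3.29·ey = (-4.7447,2.1804)

-4.74 2.18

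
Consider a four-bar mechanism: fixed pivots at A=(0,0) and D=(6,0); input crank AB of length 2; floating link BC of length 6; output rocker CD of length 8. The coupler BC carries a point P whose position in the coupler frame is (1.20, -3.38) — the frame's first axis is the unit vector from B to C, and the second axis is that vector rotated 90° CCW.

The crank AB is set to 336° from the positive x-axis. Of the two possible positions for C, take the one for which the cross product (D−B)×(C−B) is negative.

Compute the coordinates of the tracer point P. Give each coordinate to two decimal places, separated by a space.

-1.56 -2.00

A=(0,0), D=(6.00,0)
B = A + 2.00·(cos336°, sin336°) = (1.8271, -0.8135)
|BD| = 4.2515
circle(B,6.00) ∩ circle(D,8.00): a=-1.1673, h=5.8854
  candidates: C₊=(-0.4447,4.7398) cross=25.021; C₋=(1.8075,-6.8134) cross=-25.021
  mode - wants cross < 0 → take C=(1.8075,-6.8134) (cross=-25.021)
ex = (C−B)/|BC| = (-0.0033,-1.0000); ey = (1.0000,-0.0033)
P = B + 1.20·ex + -3.38·ey = (-1.5568,-2.0024)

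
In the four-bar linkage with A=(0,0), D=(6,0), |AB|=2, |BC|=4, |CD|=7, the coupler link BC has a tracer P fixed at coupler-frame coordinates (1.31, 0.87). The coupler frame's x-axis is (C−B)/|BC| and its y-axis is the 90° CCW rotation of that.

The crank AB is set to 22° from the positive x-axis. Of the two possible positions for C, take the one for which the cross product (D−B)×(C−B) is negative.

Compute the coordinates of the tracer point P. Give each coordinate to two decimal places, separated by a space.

A=(0,0), D=(6.00,0)
B = A + 2.00·(cos22°, sin22°) = (1.8544, 0.7492)
|BD| = 4.2128
circle(B,4.00) ∩ circle(D,7.00): a=-1.8103, h=3.5669
  candidates: C₊=(0.7073,4.5812) cross=15.027; C₋=(-0.5614,-2.4389) cross=-15.027
  mode - wants cross < 0 → take C=(-0.5614,-2.4389) (cross=-15.027)
ex = (C−B)/|BC| = (-0.6039,-0.7970); ey = (0.7970,-0.6039)
P = B + 1.31·ex + 0.87·ey = (1.7566,-0.8203)

1.76 -0.82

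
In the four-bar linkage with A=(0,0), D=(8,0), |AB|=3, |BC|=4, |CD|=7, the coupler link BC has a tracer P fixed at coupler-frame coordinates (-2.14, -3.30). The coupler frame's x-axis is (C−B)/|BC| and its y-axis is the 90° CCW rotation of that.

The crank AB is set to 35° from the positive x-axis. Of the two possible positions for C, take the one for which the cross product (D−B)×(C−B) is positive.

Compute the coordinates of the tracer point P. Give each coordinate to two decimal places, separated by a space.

4.93 -1.34

A=(0,0), D=(8.00,0)
B = A + 3.00·(cos35°, sin35°) = (2.4575, 1.7207)
|BD| = 5.8035
circle(B,4.00) ∩ circle(D,7.00): a=0.0586, h=3.9996
  candidates: C₊=(3.6993,5.5231) cross=23.212; C₋=(1.3276,-2.1164) cross=-23.212
  mode + wants cross > 0 → take C=(3.6993,5.5231) (cross=23.212)
ex = (C−B)/|BC| = (0.3105,0.9506); ey = (-0.9506,0.3105)
P = B + -2.14·ex + -3.30·ey = (4.9300,-1.3381)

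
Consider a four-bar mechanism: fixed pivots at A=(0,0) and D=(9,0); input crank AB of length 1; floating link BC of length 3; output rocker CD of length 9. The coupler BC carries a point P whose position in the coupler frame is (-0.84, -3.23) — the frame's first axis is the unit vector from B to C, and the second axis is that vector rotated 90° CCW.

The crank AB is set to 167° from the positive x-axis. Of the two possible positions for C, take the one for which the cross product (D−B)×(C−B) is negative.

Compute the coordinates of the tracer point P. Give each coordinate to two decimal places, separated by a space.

A=(0,0), D=(9.00,0)
B = A + 1.00·(cos167°, sin167°) = (-0.9744, 0.2250)
|BD| = 9.9769
circle(B,3.00) ∩ circle(D,9.00): a=1.3801, h=2.6637
  candidates: C₊=(0.4655,2.8569) cross=26.575; C₋=(0.3453,-2.4692) cross=-26.575
  mode - wants cross < 0 → take C=(0.3453,-2.4692) (cross=-26.575)
ex = (C−B)/|BC| = (0.4399,-0.8980); ey = (0.8980,0.4399)
P = B + -0.84·ex + -3.23·ey = (-4.2446,-0.4416)

-4.24 -0.44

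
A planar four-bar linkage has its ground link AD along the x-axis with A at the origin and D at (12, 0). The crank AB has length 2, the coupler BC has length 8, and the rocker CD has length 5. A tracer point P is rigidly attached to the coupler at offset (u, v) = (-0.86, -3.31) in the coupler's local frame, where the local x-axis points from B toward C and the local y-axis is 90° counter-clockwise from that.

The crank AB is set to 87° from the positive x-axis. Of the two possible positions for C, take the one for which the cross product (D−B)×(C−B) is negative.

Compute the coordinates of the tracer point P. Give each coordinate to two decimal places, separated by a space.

-2.15 -0.58

A=(0,0), D=(12.00,0)
B = A + 2.00·(cos87°, sin87°) = (0.1047, 1.9973)
|BD| = 12.0618
circle(B,8.00) ∩ circle(D,5.00): a=7.6476, h=2.3483
  candidates: C₊=(8.0355,3.0468) cross=28.325; C₋=(7.2578,-1.5849) cross=-28.325
  mode - wants cross < 0 → take C=(7.2578,-1.5849) (cross=-28.325)
ex = (C−B)/|BC| = (0.8941,-0.4478); ey = (0.4478,0.8941)
P = B + -0.86·ex + -3.31·ey = (-2.1464,-0.5773)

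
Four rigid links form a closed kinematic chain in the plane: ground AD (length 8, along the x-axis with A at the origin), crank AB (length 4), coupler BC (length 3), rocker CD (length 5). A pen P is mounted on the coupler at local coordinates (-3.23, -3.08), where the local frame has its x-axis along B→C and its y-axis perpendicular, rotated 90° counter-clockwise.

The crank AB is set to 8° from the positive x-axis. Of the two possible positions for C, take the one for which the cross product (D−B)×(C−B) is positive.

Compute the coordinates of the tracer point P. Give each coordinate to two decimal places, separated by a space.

A=(0,0), D=(8.00,0)
B = A + 4.00·(cos8°, sin8°) = (3.9611, 0.5567)
|BD| = 4.0771
circle(B,3.00) ∩ circle(D,5.00): a=0.0764, h=2.9990
  candidates: C₊=(4.4462,3.5172) cross=12.227; C₋=(3.6273,-2.4247) cross=-12.227
  mode + wants cross > 0 → take C=(4.4462,3.5172) (cross=12.227)
ex = (C−B)/|BC| = (0.1617,0.9868); ey = (-0.9868,0.1617)
P = B + -3.23·ex + -3.08·ey = (6.4782,-3.1289)

6.48 -3.13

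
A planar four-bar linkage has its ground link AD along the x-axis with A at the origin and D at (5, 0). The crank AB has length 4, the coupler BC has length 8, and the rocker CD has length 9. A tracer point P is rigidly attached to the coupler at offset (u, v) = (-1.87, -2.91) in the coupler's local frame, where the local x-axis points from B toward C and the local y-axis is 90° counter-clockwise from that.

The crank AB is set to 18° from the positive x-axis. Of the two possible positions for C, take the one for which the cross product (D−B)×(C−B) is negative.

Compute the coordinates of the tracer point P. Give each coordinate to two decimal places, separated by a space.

A=(0,0), D=(5.00,0)
B = A + 4.00·(cos18°, sin18°) = (3.8042, 1.2361)
|BD| = 1.7198
circle(B,8.00) ∩ circle(D,9.00): a=-4.0825, h=6.8799
  candidates: C₊=(5.9104,8.9538) cross=11.832; C₋=(-3.9791,-0.6133) cross=-11.832
  mode - wants cross < 0 → take C=(-3.9791,-0.6133) (cross=-11.832)
ex = (C−B)/|BC| = (-0.9729,-0.2312); ey = (0.2312,-0.9729)
P = B + -1.87·ex + -2.91·ey = (4.9509,4.4995)

4.95 4.50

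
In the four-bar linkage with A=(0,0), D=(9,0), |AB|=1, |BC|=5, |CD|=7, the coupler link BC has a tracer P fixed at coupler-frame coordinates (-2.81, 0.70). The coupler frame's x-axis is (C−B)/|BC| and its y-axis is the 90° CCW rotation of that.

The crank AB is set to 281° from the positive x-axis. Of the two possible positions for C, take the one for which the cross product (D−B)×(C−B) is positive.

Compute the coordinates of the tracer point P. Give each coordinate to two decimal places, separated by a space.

A=(0,0), D=(9.00,0)
B = A + 1.00·(cos281°, sin281°) = (0.1908, -0.9816)
|BD| = 8.8637
circle(B,5.00) ∩ circle(D,7.00): a=3.0780, h=3.9403
  candidates: C₊=(2.8135,3.2753) cross=34.925; C₋=(3.6863,-4.5568) cross=-34.925
  mode + wants cross > 0 → take C=(2.8135,3.2753) (cross=34.925)
ex = (C−B)/|BC| = (0.5245,0.8514); ey = (-0.8514,0.5245)
P = B + -2.81·ex + 0.70·ey = (-1.8791,-3.0068)

-1.88 -3.01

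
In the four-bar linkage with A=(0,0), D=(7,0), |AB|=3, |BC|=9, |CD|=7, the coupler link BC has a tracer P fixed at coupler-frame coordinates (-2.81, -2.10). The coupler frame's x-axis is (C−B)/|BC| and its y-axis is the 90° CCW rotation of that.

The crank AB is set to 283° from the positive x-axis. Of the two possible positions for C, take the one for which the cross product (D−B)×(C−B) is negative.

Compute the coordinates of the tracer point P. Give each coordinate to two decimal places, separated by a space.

-2.76 -3.62

A=(0,0), D=(7.00,0)
B = A + 3.00·(cos283°, sin283°) = (0.6749, -2.9231)
|BD| = 6.9679
circle(B,9.00) ∩ circle(D,7.00): a=5.7802, h=6.8985
  candidates: C₊=(3.0279,5.7639) cross=48.068; C₋=(8.8158,-6.7604) cross=-48.068
  mode - wants cross < 0 → take C=(8.8158,-6.7604) (cross=-48.068)
ex = (C−B)/|BC| = (0.9046,-0.4264); ey = (0.4264,0.9046)
P = B + -2.81·ex + -2.10·ey = (-2.7623,-3.6246)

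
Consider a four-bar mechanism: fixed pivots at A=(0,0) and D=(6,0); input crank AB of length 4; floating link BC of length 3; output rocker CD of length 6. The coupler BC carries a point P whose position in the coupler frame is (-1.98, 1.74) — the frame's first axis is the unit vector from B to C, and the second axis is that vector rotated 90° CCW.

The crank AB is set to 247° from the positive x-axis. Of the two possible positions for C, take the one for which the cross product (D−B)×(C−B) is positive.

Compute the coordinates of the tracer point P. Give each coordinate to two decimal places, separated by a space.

-4.11 -4.34

A=(0,0), D=(6.00,0)
B = A + 4.00·(cos247°, sin247°) = (-1.5629, -3.6820)
|BD| = 8.4116
circle(B,3.00) ∩ circle(D,6.00): a=2.6009, h=1.4951
  candidates: C₊=(0.1211,-1.1992) cross=12.577; C₋=(1.4300,-3.8878) cross=-12.577
  mode + wants cross > 0 → take C=(0.1211,-1.1992) (cross=12.577)
ex = (C−B)/|BC| = (0.5613,0.8276); ey = (-0.8276,0.5613)
P = B + -1.98·ex + 1.74·ey = (-4.1144,-4.3439)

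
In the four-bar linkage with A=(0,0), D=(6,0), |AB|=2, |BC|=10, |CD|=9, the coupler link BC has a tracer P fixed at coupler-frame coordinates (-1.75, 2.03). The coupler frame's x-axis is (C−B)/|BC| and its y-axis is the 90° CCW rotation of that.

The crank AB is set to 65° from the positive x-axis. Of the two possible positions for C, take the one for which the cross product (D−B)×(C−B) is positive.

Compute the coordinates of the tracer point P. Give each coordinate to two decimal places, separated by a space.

-1.82 2.05

A=(0,0), D=(6.00,0)
B = A + 2.00·(cos65°, sin65°) = (0.8452, 1.8126)
|BD| = 5.4642
circle(B,10.00) ∩ circle(D,9.00): a=4.4707, h=8.9450
  candidates: C₊=(8.0301,8.7681) cross=48.877; C₋=(2.0955,-8.1089) cross=-48.877
  mode + wants cross > 0 → take C=(8.0301,8.7681) (cross=48.877)
ex = (C−B)/|BC| = (0.7185,0.6955); ey = (-0.6955,0.7185)
P = B + -1.75·ex + 2.03·ey = (-1.8241,2.0539)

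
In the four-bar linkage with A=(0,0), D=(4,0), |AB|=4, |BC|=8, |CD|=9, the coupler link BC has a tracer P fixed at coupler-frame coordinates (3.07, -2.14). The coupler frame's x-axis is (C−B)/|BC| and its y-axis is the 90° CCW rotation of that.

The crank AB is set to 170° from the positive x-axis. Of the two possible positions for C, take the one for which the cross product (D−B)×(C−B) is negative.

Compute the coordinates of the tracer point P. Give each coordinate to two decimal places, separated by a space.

-5.13 -2.85

A=(0,0), D=(4.00,0)
B = A + 4.00·(cos170°, sin170°) = (-3.9392, 0.6946)
|BD| = 7.9696
circle(B,8.00) ∩ circle(D,9.00): a=2.9182, h=7.4488
  candidates: C₊=(-0.3829,7.8607) cross=59.363; C₋=(-1.6813,-6.9802) cross=-59.363
  mode - wants cross < 0 → take C=(-1.6813,-6.9802) (cross=-59.363)
ex = (C−B)/|BC| = (0.2822,-0.9593); ey = (0.9593,0.2822)
P = B + 3.07·ex + -2.14·ey = (-5.1258,-2.8546)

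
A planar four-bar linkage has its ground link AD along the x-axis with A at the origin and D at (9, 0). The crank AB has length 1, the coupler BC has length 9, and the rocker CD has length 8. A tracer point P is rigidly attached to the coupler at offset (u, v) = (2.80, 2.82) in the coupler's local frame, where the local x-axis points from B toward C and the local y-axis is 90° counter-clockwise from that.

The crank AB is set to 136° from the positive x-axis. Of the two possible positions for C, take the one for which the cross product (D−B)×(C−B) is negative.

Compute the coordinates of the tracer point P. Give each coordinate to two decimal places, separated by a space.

3.20 0.06

A=(0,0), D=(9.00,0)
B = A + 1.00·(cos136°, sin136°) = (-0.7193, 0.6947)
|BD| = 9.7441
circle(B,9.00) ∩ circle(D,8.00): a=5.7444, h=6.9283
  candidates: C₊=(5.5044,7.1959) cross=67.511; C₋=(4.5165,-6.6256) cross=-67.511
  mode - wants cross < 0 → take C=(4.5165,-6.6256) (cross=-67.511)
ex = (C−B)/|BC| = (0.5818,-0.8134); ey = (0.8134,0.5818)
P = B + 2.80·ex + 2.82·ey = (3.2033,0.0578)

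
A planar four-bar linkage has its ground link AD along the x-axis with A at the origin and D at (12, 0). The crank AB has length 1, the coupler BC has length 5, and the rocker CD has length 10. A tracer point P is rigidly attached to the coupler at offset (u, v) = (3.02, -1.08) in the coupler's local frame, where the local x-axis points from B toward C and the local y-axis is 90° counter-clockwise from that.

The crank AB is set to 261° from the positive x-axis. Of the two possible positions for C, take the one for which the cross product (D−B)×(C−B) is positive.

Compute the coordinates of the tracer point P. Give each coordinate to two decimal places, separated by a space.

2.38 0.98

A=(0,0), D=(12.00,0)
B = A + 1.00·(cos261°, sin261°) = (-0.1564, -0.9877)
|BD| = 12.1965
circle(B,5.00) ∩ circle(D,10.00): a=3.0236, h=3.9822
  candidates: C₊=(2.5347,3.2263) cross=48.569; C₋=(3.1797,-4.7120) cross=-48.569
  mode + wants cross > 0 → take C=(2.5347,3.2263) (cross=48.569)
ex = (C−B)/|BC| = (0.5382,0.8428); ey = (-0.8428,0.5382)
P = B + 3.02·ex + -1.08·ey = (2.3793,0.9763)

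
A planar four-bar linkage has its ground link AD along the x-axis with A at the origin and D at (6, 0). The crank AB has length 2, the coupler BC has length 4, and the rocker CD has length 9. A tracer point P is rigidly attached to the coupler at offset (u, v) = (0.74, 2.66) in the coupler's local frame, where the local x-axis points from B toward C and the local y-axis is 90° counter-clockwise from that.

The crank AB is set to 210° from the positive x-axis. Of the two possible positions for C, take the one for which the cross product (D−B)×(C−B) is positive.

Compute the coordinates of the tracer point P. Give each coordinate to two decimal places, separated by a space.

A=(0,0), D=(6.00,0)
B = A + 2.00·(cos210°, sin210°) = (-1.7321, -1.0000)
|BD| = 7.7964
circle(B,4.00) ∩ circle(D,9.00): a=-0.2703, h=3.9909
  candidates: C₊=(-2.5120,2.9232) cross=31.114; C₋=(-1.4883,-4.9926) cross=-31.114
  mode + wants cross > 0 → take C=(-2.5120,2.9232) (cross=31.114)
ex = (C−B)/|BC| = (-0.1950,0.9808); ey = (-0.9808,-0.1950)
P = B + 0.74·ex + 2.66·ey = (-4.4853,-0.7929)

-4.49 -0.79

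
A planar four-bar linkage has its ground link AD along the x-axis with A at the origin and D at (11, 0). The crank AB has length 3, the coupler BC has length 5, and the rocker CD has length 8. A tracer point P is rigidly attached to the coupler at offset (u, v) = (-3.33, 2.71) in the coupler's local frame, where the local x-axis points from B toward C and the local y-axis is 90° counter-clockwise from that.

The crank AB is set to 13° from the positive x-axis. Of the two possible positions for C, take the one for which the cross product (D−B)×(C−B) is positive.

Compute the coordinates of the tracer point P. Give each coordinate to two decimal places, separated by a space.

-0.91 -1.26

A=(0,0), D=(11.00,0)
B = A + 3.00·(cos13°, sin13°) = (2.9231, 0.6749)
|BD| = 8.1050
circle(B,5.00) ∩ circle(D,8.00): a=1.6466, h=4.7211
  candidates: C₊=(4.9571,5.2424) cross=38.265; C₋=(4.1709,-4.1669) cross=-38.265
  mode + wants cross > 0 → take C=(4.9571,5.2424) (cross=38.265)
ex = (C−B)/|BC| = (0.4068,0.9135); ey = (-0.9135,0.4068)
P = B + -3.33·ex + 2.71·ey = (-0.9072,-1.2647)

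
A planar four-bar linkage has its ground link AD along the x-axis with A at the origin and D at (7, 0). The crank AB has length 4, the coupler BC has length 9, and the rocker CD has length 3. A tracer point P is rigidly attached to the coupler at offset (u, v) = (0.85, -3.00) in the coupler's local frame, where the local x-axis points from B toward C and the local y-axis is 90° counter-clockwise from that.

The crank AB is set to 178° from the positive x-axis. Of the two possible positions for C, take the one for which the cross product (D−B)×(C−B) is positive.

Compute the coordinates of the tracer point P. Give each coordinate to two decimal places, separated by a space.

-2.53 -2.61

A=(0,0), D=(7.00,0)
B = A + 4.00·(cos178°, sin178°) = (-3.9976, 0.1396)
|BD| = 10.9984
circle(B,9.00) ∩ circle(D,3.00): a=8.7724, h=2.0112
  candidates: C₊=(4.7997,2.0393) cross=22.120; C₋=(4.7486,-1.9827) cross=-22.120
  mode + wants cross > 0 → take C=(4.7997,2.0393) (cross=22.120)
ex = (C−B)/|BC| = (0.9775,0.2111); ey = (-0.2111,0.9775)
P = B + 0.85·ex + -3.00·ey = (-2.5335,-2.6134)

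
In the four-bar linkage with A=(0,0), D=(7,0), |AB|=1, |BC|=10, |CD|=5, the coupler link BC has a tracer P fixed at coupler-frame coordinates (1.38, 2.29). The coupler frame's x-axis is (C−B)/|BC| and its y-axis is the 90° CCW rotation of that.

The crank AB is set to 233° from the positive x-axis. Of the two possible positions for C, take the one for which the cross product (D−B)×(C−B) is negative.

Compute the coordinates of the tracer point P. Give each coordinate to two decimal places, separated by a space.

1.57 0.76

A=(0,0), D=(7.00,0)
B = A + 1.00·(cos233°, sin233°) = (-0.6018, -0.7986)
|BD| = 7.6437
circle(B,10.00) ∩ circle(D,5.00): a=8.7279, h=4.8810
  candidates: C₊=(7.5683,4.9676) cross=37.309; C₋=(8.5883,-4.7410) cross=-37.309
  mode - wants cross < 0 → take C=(8.5883,-4.7410) (cross=-37.309)
ex = (C−B)/|BC| = (0.9190,-0.3942); ey = (0.3942,0.9190)
P = B + 1.38·ex + 2.29·ey = (1.5692,0.7618)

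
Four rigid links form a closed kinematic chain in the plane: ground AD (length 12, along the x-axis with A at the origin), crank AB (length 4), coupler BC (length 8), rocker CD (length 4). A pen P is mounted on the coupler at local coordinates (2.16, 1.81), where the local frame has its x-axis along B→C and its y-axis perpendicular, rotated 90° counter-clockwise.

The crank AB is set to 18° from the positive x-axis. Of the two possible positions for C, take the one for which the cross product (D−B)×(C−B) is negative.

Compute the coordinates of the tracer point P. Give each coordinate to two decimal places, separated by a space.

6.62 1.38

A=(0,0), D=(12.00,0)
B = A + 4.00·(cos18°, sin18°) = (3.8042, 1.2361)
|BD| = 8.2885
circle(B,8.00) ∩ circle(D,4.00): a=7.0398, h=3.8001
  candidates: C₊=(11.3320,3.9438) cross=31.497; C₋=(10.1986,-3.5714) cross=-31.497
  mode - wants cross < 0 → take C=(10.1986,-3.5714) (cross=-31.497)
ex = (C−B)/|BC| = (0.7993,-0.6009); ey = (0.6009,0.7993)
P = B + 2.16·ex + 1.81·ey = (6.6184,1.3848)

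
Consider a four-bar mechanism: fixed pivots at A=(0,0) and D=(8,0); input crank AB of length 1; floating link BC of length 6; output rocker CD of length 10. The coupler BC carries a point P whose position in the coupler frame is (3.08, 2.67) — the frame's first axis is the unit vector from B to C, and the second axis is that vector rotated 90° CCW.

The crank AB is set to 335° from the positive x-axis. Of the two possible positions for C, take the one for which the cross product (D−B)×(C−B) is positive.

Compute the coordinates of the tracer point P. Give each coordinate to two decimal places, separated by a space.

A=(0,0), D=(8.00,0)
B = A + 1.00·(cos335°, sin335°) = (0.9063, -0.4226)
|BD| = 7.1063
circle(B,6.00) ∩ circle(D,10.00): a=-0.9499, h=5.9243
  candidates: C₊=(-0.3943,5.4347) cross=42.100; C₋=(0.3104,-6.3930) cross=-42.100
  mode + wants cross > 0 → take C=(-0.3943,5.4347) (cross=42.100)
ex = (C−B)/|BC| = (-0.2168,0.9762); ey = (-0.9762,-0.2168)
P = B + 3.08·ex + 2.67·ey = (-2.3678,2.0054)

-2.37 2.01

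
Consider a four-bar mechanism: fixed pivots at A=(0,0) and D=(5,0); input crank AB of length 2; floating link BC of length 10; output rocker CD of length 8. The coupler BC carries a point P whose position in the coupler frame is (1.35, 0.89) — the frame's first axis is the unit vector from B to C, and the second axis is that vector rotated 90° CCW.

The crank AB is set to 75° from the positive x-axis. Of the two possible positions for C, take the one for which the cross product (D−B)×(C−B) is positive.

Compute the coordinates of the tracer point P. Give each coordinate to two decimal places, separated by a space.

1.27 3.36

A=(0,0), D=(5.00,0)
B = A + 2.00·(cos75°, sin75°) = (0.5176, 1.9319)
|BD| = 4.8809
circle(B,10.00) ∩ circle(D,8.00): a=6.1283, h=7.9022
  candidates: C₊=(9.2731,6.7632) cross=38.570; C₋=(3.0178,-7.7506) cross=-38.570
  mode + wants cross > 0 → take C=(9.2731,6.7632) (cross=38.570)
ex = (C−B)/|BC| = (0.8755,0.4831); ey = (-0.4831,0.8755)
P = B + 1.35·ex + 0.89·ey = (1.2696,3.3633)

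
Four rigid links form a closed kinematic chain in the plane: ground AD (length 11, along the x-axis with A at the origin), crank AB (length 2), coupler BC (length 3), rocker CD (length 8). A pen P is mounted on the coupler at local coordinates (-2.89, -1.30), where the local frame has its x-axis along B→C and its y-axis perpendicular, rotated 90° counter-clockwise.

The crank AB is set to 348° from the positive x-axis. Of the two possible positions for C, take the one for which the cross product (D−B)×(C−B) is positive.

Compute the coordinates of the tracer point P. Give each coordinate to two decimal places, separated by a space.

1.80 -3.58

A=(0,0), D=(11.00,0)
B = A + 2.00·(cos348°, sin348°) = (1.9563, -0.4158)
|BD| = 9.0533
circle(B,3.00) ∩ circle(D,8.00): a=1.4890, h=2.6044
  candidates: C₊=(3.3242,2.2542) cross=23.578; C₋=(3.5634,-2.9490) cross=-23.578
  mode + wants cross > 0 → take C=(3.3242,2.2542) (cross=23.578)
ex = (C−B)/|BC| = (0.4560,0.8900); ey = (-0.8900,0.4560)
P = B + -2.89·ex + -1.30·ey = (1.7956,-3.5807)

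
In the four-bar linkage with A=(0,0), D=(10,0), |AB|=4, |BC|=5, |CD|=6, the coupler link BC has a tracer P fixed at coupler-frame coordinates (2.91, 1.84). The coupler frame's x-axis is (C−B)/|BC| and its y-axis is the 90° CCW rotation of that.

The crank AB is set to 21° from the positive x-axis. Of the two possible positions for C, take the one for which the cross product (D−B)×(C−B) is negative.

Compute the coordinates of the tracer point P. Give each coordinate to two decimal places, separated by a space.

A=(0,0), D=(10.00,0)
B = A + 4.00·(cos21°, sin21°) = (3.7343, 1.4335)
|BD| = 6.4276
circle(B,5.00) ∩ circle(D,6.00): a=2.3581, h=4.4090
  candidates: C₊=(7.0163,5.2055) cross=28.339; C₋=(5.0497,-3.3904) cross=-28.339
  mode - wants cross < 0 → take C=(5.0497,-3.3904) (cross=-28.339)
ex = (C−B)/|BC| = (0.2631,-0.9648); ey = (0.9648,0.2631)
P = B + 2.91·ex + 1.84·ey = (6.2751,-0.8900)

6.28 -0.89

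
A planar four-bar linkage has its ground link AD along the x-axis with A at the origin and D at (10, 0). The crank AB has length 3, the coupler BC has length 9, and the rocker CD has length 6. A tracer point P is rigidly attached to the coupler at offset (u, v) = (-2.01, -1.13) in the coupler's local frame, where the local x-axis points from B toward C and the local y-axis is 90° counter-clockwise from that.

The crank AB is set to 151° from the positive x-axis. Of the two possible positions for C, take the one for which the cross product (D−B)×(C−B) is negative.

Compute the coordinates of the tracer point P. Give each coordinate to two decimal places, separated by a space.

-4.93 1.56

A=(0,0), D=(10.00,0)
B = A + 3.00·(cos151°, sin151°) = (-2.6239, 1.4544)
|BD| = 12.7074
circle(B,9.00) ∩ circle(D,6.00): a=8.1243, h=3.8724
  candidates: C₊=(5.8903,4.3715) cross=49.208; C₋=(5.0038,-3.3224) cross=-49.208
  mode - wants cross < 0 → take C=(5.0038,-3.3224) (cross=-49.208)
ex = (C−B)/|BC| = (0.8475,-0.5308); ey = (0.5308,0.8475)
P = B + -2.01·ex + -1.13·ey = (-4.9271,1.5636)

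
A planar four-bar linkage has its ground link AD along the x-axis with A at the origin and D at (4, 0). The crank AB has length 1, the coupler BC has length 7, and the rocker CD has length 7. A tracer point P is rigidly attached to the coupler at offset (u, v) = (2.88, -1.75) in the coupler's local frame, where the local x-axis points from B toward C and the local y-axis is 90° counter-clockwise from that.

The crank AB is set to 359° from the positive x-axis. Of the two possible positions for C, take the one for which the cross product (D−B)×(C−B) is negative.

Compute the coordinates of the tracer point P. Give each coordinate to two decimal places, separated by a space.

-0.07 -3.21

A=(0,0), D=(4.00,0)
B = A + 1.00·(cos359°, sin359°) = (0.9998, -0.0175)
|BD| = 3.0002
circle(B,7.00) ∩ circle(D,7.00): a=1.5001, h=6.8374
  candidates: C₊=(2.4602,6.8285) cross=20.514; C₋=(2.5397,-6.8460) cross=-20.514
  mode - wants cross < 0 → take C=(2.5397,-6.8460) (cross=-20.514)
ex = (C−B)/|BC| = (0.2200,-0.9755); ey = (0.9755,0.2200)
P = B + 2.88·ex + -1.75·ey = (-0.0737,-3.2119)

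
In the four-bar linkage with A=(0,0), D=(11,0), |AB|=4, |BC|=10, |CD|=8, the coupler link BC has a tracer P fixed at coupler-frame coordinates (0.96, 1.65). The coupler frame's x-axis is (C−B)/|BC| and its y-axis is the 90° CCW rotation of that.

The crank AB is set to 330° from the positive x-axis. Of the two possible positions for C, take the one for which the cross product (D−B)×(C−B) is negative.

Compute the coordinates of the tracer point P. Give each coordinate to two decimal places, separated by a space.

5.22 -1.25

A=(0,0), D=(11.00,0)
B = A + 4.00·(cos330°, sin330°) = (3.4641, -2.0000)
|BD| = 7.7968
circle(B,10.00) ∩ circle(D,8.00): a=6.2070, h=7.8405
  candidates: C₊=(7.4522,7.1703) cross=61.130; C₋=(11.4747,-7.9859) cross=-61.130
  mode - wants cross < 0 → take C=(11.4747,-7.9859) (cross=-61.130)
ex = (C−B)/|BC| = (0.8011,-0.5986); ey = (0.5986,0.8011)
P = B + 0.96·ex + 1.65·ey = (5.2208,-1.2529)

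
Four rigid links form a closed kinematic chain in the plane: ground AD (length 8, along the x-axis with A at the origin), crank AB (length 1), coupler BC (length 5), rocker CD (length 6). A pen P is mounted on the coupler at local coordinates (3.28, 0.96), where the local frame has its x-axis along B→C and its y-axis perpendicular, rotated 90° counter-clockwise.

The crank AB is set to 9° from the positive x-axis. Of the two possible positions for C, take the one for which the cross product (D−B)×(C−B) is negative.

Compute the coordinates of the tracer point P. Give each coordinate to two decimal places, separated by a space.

A=(0,0), D=(8.00,0)
B = A + 1.00·(cos9°, sin9°) = (0.9877, 0.1564)
|BD| = 7.0141
circle(B,5.00) ∩ circle(D,6.00): a=2.7229, h=4.1936
  candidates: C₊=(3.8034,4.2882) cross=29.414; C₋=(3.6164,-4.0968) cross=-29.414
  mode - wants cross < 0 → take C=(3.6164,-4.0968) (cross=-29.414)
ex = (C−B)/|BC| = (0.5257,-0.8506); ey = (0.8506,0.5257)
P = B + 3.28·ex + 0.96·ey = (3.5287,-2.1290)

3.53 -2.13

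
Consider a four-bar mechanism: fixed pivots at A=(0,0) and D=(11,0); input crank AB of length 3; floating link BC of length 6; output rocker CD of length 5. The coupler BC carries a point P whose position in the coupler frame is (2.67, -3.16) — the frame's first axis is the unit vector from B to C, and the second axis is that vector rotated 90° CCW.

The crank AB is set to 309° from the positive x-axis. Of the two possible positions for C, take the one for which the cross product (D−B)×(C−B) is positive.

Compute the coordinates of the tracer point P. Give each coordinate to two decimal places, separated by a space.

5.99 -2.85

A=(0,0), D=(11.00,0)
B = A + 3.00·(cos309°, sin309°) = (1.8880, -2.3314)
|BD| = 9.4056
circle(B,6.00) ∩ circle(D,5.00): a=5.2875, h=2.8358
  candidates: C₊=(6.3076,1.7265) cross=26.672; C₋=(7.7134,-3.7681) cross=-26.672
  mode + wants cross > 0 → take C=(6.3076,1.7265) (cross=26.672)
ex = (C−B)/|BC| = (0.7366,0.6763); ey = (-0.6763,0.7366)
P = B + 2.67·ex + -3.16·ey = (5.9919,-2.8533)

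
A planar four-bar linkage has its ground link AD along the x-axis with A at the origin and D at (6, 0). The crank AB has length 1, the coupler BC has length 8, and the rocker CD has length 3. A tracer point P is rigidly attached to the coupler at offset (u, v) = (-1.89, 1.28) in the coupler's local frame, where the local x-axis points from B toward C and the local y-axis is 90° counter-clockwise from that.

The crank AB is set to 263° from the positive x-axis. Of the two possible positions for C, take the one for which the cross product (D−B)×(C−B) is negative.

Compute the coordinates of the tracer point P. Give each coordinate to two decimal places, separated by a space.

-1.75 0.61

A=(0,0), D=(6.00,0)
B = A + 1.00·(cos263°, sin263°) = (-0.1219, -0.9925)
|BD| = 6.2018
circle(B,8.00) ∩ circle(D,3.00): a=7.5351, h=2.6874
  candidates: C₊=(6.8860,2.8662) cross=16.667; C₋=(7.7462,-2.4394) cross=-16.667
  mode - wants cross < 0 → take C=(7.7462,-2.4394) (cross=-16.667)
ex = (C−B)/|BC| = (0.9835,-0.1809); ey = (0.1809,0.9835)
P = B + -1.89·ex + 1.28·ey = (-1.7492,0.6082)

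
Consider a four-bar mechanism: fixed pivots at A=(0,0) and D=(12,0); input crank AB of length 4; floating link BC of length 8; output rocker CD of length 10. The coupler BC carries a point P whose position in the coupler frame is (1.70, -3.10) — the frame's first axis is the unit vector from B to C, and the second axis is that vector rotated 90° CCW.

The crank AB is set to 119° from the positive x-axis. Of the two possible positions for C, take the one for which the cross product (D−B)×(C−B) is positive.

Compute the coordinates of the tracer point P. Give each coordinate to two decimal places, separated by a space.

A=(0,0), D=(12.00,0)
B = A + 4.00·(cos119°, sin119°) = (-1.9392, 3.4985)
|BD| = 14.3716
circle(B,8.00) ∩ circle(D,10.00): a=5.9333, h=5.3662
  candidates: C₊=(5.1219,7.2589) cross=77.120; C₋=(2.5093,-3.1506) cross=-77.120
  mode + wants cross > 0 → take C=(5.1219,7.2589) (cross=77.120)
ex = (C−B)/|BC| = (0.8826,0.4701); ey = (-0.4701,0.8826)
P = B + 1.70·ex + -3.10·ey = (1.0184,1.5614)

1.02 1.56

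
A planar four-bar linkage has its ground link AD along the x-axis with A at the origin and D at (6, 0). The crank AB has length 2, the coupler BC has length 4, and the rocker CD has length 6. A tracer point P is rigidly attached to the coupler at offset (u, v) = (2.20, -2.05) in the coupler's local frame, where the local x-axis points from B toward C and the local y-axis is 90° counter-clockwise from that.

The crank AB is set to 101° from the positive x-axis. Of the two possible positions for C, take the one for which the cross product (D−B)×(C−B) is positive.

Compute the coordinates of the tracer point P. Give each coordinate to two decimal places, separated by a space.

2.62 2.10

A=(0,0), D=(6.00,0)
B = A + 2.00·(cos101°, sin101°) = (-0.3816, 1.9633)
|BD| = 6.6768
circle(B,4.00) ∩ circle(D,6.00): a=1.8407, h=3.5513
  candidates: C₊=(2.4219,4.8164) cross=23.711; C₋=(0.3334,-1.9723) cross=-23.711
  mode + wants cross > 0 → take C=(2.4219,4.8164) (cross=23.711)
ex = (C−B)/|BC| = (0.7009,0.7133); ey = (-0.7133,0.7009)
P = B + 2.20·ex + -2.05·ey = (2.6225,2.0957)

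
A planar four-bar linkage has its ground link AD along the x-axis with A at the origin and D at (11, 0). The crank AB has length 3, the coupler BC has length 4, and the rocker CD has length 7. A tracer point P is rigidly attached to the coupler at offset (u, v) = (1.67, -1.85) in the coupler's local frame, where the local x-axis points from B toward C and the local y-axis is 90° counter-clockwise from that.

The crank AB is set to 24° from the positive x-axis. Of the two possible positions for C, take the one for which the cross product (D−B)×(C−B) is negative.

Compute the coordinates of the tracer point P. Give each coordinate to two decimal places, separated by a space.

A=(0,0), D=(11.00,0)
B = A + 3.00·(cos24°, sin24°) = (2.7406, 1.2202)
|BD| = 8.3490
circle(B,4.00) ∩ circle(D,7.00): a=2.1982, h=3.3418
  candidates: C₊=(5.4037,4.2049) cross=27.901; C₋=(4.4268,-2.4070) cross=-27.901
  mode - wants cross < 0 → take C=(4.4268,-2.4070) (cross=-27.901)
ex = (C−B)/|BC| = (0.4216,-0.9068); ey = (0.9068,0.4216)
P = B + 1.67·ex + -1.85·ey = (1.7670,-1.0740)

1.77 -1.07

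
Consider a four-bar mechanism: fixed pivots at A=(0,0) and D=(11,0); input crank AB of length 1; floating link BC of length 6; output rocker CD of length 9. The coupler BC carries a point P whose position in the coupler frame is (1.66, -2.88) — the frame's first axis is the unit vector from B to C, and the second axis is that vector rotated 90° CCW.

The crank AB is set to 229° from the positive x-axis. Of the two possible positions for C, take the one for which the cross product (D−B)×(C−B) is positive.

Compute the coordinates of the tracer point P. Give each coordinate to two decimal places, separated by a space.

2.64 -1.16

A=(0,0), D=(11.00,0)
B = A + 1.00·(cos229°, sin229°) = (-0.6561, -0.7547)
|BD| = 11.6805
circle(B,6.00) ∩ circle(D,9.00): a=3.9139, h=4.5476
  candidates: C₊=(2.9559,4.0363) cross=53.119; C₋=(3.5435,-5.0400) cross=-53.119
  mode + wants cross > 0 → take C=(2.9559,4.0363) (cross=53.119)
ex = (C−B)/|BC| = (0.6020,0.7985); ey = (-0.7985,0.6020)
P = B + 1.66·ex + -2.88·ey = (2.6429,-1.1629)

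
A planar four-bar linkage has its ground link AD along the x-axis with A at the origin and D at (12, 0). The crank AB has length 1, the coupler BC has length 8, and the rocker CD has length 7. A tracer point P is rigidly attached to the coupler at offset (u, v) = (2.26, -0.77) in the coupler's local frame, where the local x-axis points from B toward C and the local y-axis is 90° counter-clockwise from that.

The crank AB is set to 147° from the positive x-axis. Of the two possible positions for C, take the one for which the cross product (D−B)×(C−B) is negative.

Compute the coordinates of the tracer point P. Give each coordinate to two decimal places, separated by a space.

0.69 -1.29

A=(0,0), D=(12.00,0)
B = A + 1.00·(cos147°, sin147°) = (-0.8387, 0.5446)
|BD| = 12.8502
circle(B,8.00) ∩ circle(D,7.00): a=7.0088, h=3.8571
  candidates: C₊=(6.3273,4.1012) cross=49.565; C₋=(6.0003,-3.6061) cross=-49.565
  mode - wants cross < 0 → take C=(6.0003,-3.6061) (cross=-49.565)
ex = (C−B)/|BC| = (0.8549,-0.5188); ey = (0.5188,0.8549)
P = B + 2.26·ex + -0.77·ey = (0.6938,-1.2862)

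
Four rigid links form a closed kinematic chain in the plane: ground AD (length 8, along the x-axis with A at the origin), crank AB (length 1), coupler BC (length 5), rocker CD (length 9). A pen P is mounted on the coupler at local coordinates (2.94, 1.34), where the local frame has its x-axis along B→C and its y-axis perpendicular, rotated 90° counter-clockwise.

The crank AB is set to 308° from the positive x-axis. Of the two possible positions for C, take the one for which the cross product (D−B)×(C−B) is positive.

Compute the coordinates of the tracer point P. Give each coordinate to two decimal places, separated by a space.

A=(0,0), D=(8.00,0)
B = A + 1.00·(cos308°, sin308°) = (0.6157, -0.7880)
|BD| = 7.4263
circle(B,5.00) ∩ circle(D,9.00): a=-0.0573, h=4.9997
  candidates: C₊=(0.0282,4.1774) cross=37.129; C₋=(1.0892,-5.7655) cross=-37.129
  mode + wants cross > 0 → take C=(0.0282,4.1774) (cross=37.129)
ex = (C−B)/|BC| = (-0.1175,0.9931); ey = (-0.9931,-0.1175)
P = B + 2.94·ex + 1.34·ey = (-1.0605,1.9742)

-1.06 1.97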